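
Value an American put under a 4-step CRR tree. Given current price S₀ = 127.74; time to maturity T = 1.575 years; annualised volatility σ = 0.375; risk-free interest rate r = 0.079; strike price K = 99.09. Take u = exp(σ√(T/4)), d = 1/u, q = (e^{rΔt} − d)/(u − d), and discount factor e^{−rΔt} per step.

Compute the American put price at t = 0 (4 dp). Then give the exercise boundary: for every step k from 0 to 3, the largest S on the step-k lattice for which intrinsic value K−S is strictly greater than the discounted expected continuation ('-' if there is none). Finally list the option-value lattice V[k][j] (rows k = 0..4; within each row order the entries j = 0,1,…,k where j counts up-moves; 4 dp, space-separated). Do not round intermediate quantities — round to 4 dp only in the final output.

price = 7.0037
boundary = - - - 63.0586
tree:
7.0037
12.5215 2.0944
21.7191 4.3911 0.0000
36.0314 9.2063 0.0000 0.0000
49.2532 19.3018 0.0000 0.0000 0.0000

params: Δt=0.39375 u=1.26530 d=0.79033 q=0.50796 e^(-rΔt)=0.96937
t_4 payoffs: 49.2532 19.3018 0.0000 0.0000 0.0000
t_3: node(3,0) S=63.0586 payoff=36.0314 vs cont=32.9965 → 36.0314 [stop]  node(3,1) S=100.9562 payoff=0.0000 vs cont=9.2063 → 9.2063 [wait]  node(3,2) S=161.6296 payoff=0.0000 vs cont=0.0000 → 0.0000 [wait]  node(3,3) S=258.7672 payoff=0.0000 vs cont=0.0000 → 0.0000 [wait]  ⇒ S*(3)=63.0586
t_2: node(2,0) S=79.7882 payoff=19.3018 vs cont=21.7191 → 21.7191 [wait]  node(2,1) S=127.7400 payoff=0.0000 vs cont=4.3911 → 4.3911 [wait]  node(2,2) S=204.5103 payoff=0.0000 vs cont=0.0000 → 0.0000 [wait]  ⇒ S*(2)=-
t_1: node(1,0) S=100.9562 payoff=0.0000 vs cont=12.5215 → 12.5215 [wait]  node(1,1) S=161.6296 payoff=0.0000 vs cont=2.0944 → 2.0944 [wait]  ⇒ S*(1)=-
t_0: node(0,0) S=127.7400 payoff=0.0000 vs cont=7.0037 → 7.0037 [wait]  ⇒ S*(0)=-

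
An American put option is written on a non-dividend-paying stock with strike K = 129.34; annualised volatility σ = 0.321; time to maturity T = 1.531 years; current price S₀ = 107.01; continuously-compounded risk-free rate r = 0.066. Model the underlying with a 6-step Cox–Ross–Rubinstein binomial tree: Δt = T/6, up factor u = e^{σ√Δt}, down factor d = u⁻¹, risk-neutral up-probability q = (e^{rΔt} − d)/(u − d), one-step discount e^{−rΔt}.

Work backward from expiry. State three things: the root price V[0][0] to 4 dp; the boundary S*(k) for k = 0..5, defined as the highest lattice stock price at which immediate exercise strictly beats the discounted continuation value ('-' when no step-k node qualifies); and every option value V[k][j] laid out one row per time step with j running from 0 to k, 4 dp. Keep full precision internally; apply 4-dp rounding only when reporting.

Δt=0.25517  u=1.17604  d=0.85031  q=0.51169  discount=0.98330
step 6 (expiry): payoffs max(K−S,0) = 88.8918 73.3976 51.9682 22.3300 0.0000 0.0000 0.0000
step 5: (k=5,j=0): S=47.5686, (K−S)⁺=81.7714, hold=79.6115 ⇒ V=81.7714 exercise | (k=5,j=1): S=65.7903, (K−S)⁺=63.5497, hold=61.3897 ⇒ V=63.5497 exercise | (k=5,j=2): S=90.9921, (K−S)⁺=38.3479, hold=36.1880 ⇒ V=38.3479 exercise | (k=5,j=3): S=125.8477, (K−S)⁺=3.4923, hold=10.7218 ⇒ V=10.7218 continue | (k=5,j=4): S=174.0552, (K−S)⁺=0.0000, hold=0.0000 ⇒ V=0.0000 continue | (k=5,j=5): S=240.7291, (K−S)⁺=0.0000, hold=0.0000 ⇒ V=0.0000 continue  boundary S*=90.9921
step 4: (k=4,j=0): S=55.9424, (K−S)⁺=73.3976, hold=71.2376 ⇒ V=73.3976 exercise | (k=4,j=1): S=77.3718, (K−S)⁺=51.9682, hold=49.8082 ⇒ V=51.9682 exercise | (k=4,j=2): S=107.0100, (K−S)⁺=22.3300, hold=23.8075 ⇒ V=23.8075 continue | (k=4,j=3): S=148.0015, (K−S)⁺=0.0000, hold=5.1481 ⇒ V=5.1481 continue | (k=4,j=4): S=204.6953, (K−S)⁺=0.0000, hold=0.0000 ⇒ V=0.0000 continue  boundary S*=77.3718
step 3: (k=3,j=0): S=65.7903, (K−S)⁺=63.5497, hold=61.3897 ⇒ V=63.5497 exercise | (k=3,j=1): S=90.9921, (K−S)⁺=38.3479, hold=36.9314 ⇒ V=38.3479 exercise | (k=3,j=2): S=125.8477, (K−S)⁺=3.4923, hold=14.0215 ⇒ V=14.0215 continue | (k=3,j=3): S=174.0552, (K−S)⁺=0.0000, hold=2.4719 ⇒ V=2.4719 continue  boundary S*=90.9921
step 2: (k=2,j=0): S=77.3718, (K−S)⁺=51.9682, hold=49.8082 ⇒ V=51.9682 exercise | (k=2,j=1): S=107.0100, (K−S)⁺=22.3300, hold=25.4678 ⇒ V=25.4678 continue | (k=2,j=2): S=148.0015, (K−S)⁺=0.0000, hold=7.9762 ⇒ V=7.9762 continue  boundary S*=77.3718
step 1: (k=1,j=0): S=90.9921, (K−S)⁺=38.3479, hold=37.7667 ⇒ V=38.3479 exercise | (k=1,j=1): S=125.8477, (K−S)⁺=3.4923, hold=16.2416 ⇒ V=16.2416 continue  boundary S*=90.9921
step 0: (k=0,j=0): S=107.0100, (K−S)⁺=22.3300, hold=26.5848 ⇒ V=26.5848 continue  boundary S*=-

price = 26.5848
boundary = - 90.9921 77.3718 90.9921 77.3718 90.9921
tree:
26.5848
38.3479 16.2416
51.9682 25.4678 7.9762
63.5497 38.3479 14.0215 2.4719
73.3976 51.9682 23.8075 5.1481 0.0000
81.7714 63.5497 38.3479 10.7218 0.0000 0.0000
88.8918 73.3976 51.9682 22.3300 0.0000 0.0000 0.0000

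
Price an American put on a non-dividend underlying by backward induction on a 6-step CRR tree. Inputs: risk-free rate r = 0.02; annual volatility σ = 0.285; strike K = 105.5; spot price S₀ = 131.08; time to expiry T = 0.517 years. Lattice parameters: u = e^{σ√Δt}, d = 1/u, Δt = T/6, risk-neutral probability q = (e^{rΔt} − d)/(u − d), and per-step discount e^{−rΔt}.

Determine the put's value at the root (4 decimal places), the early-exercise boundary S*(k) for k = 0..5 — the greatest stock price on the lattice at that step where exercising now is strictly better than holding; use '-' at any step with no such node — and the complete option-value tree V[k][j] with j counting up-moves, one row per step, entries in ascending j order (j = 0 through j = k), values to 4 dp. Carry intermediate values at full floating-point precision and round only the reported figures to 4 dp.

price = 1.6450
boundary = - - - - - 86.2725
tree:
1.6450
2.8414 0.4026
4.8174 0.7898 0.0000
7.9659 1.5495 0.0000 0.0000
12.7143 3.0398 0.0000 0.0000 0.0000
19.2275 5.9635 0.0000 0.0000 0.0000 0.0000
26.1513 11.6995 0.0000 0.0000 0.0000 0.0000 0.0000

Δt=0.08617  u=1.08726  d=0.91974  q=0.48939  discount=0.99828
step 6 (expiry): payoffs max(K−S,0) = 26.1513 11.6995 0.0000 0.0000 0.0000 0.0000 0.0000
step 5: (k=5,j=0): S=86.2725, (K−S)⁺=19.2275, hold=19.0458 ⇒ V=19.2275 exercise | (k=5,j=1): S=101.9854, (K−S)⁺=3.5146, hold=5.9635 ⇒ V=5.9635 continue | (k=5,j=2): S=120.5601, (K−S)⁺=0.0000, hold=0.0000 ⇒ V=0.0000 continue | (k=5,j=3): S=142.5178, (K−S)⁺=0.0000, hold=0.0000 ⇒ V=0.0000 continue | (k=5,j=4): S=168.4747, (K−S)⁺=0.0000, hold=0.0000 ⇒ V=0.0000 continue | (k=5,j=5): S=199.1592, (K−S)⁺=0.0000, hold=0.0000 ⇒ V=0.0000 continue  boundary S*=86.2725
step 4: (k=4,j=0): S=93.8005, (K−S)⁺=11.6995, hold=12.7143 ⇒ V=12.7143 continue | (k=4,j=1): S=110.8845, (K−S)⁺=0.0000, hold=3.0398 ⇒ V=3.0398 continue | (k=4,j=2): S=131.0800, (K−S)⁺=0.0000, hold=0.0000 ⇒ V=0.0000 continue | (k=4,j=3): S=154.9537, (K−S)⁺=0.0000, hold=0.0000 ⇒ V=0.0000 continue | (k=4,j=4): S=183.1756, (K−S)⁺=0.0000, hold=0.0000 ⇒ V=0.0000 continue  boundary S*=-
step 3: (k=3,j=0): S=101.9854, (K−S)⁺=3.5146, hold=7.9659 ⇒ V=7.9659 continue | (k=3,j=1): S=120.5601, (K−S)⁺=0.0000, hold=1.5495 ⇒ V=1.5495 continue | (k=3,j=2): S=142.5178, (K−S)⁺=0.0000, hold=0.0000 ⇒ V=0.0000 continue | (k=3,j=3): S=168.4747, (K−S)⁺=0.0000, hold=0.0000 ⇒ V=0.0000 continue  boundary S*=-
step 2: (k=2,j=0): S=110.8845, (K−S)⁺=0.0000, hold=4.8174 ⇒ V=4.8174 continue | (k=2,j=1): S=131.0800, (K−S)⁺=0.0000, hold=0.7898 ⇒ V=0.7898 continue | (k=2,j=2): S=154.9537, (K−S)⁺=0.0000, hold=0.0000 ⇒ V=0.0000 continue  boundary S*=-
step 1: (k=1,j=0): S=120.5601, (K−S)⁺=0.0000, hold=2.8414 ⇒ V=2.8414 continue | (k=1,j=1): S=142.5178, (K−S)⁺=0.0000, hold=0.4026 ⇒ V=0.4026 continue  boundary S*=-
step 0: (k=0,j=0): S=131.0800, (K−S)⁺=0.0000, hold=1.6450 ⇒ V=1.6450 continue  boundary S*=-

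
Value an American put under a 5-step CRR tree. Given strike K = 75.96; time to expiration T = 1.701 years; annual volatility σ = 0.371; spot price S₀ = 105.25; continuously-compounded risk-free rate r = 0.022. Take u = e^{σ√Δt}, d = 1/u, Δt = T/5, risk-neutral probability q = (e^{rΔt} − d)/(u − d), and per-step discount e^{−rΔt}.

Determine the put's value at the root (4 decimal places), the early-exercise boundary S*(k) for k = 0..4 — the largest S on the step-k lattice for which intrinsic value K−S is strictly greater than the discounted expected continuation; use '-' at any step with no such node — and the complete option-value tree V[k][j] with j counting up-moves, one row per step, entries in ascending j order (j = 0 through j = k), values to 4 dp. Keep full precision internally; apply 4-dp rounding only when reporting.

price = 5.6547
boundary = - - - - 44.2905
tree:
5.6547
9.1586 1.6881
14.4578 3.1691 0.0000
22.0058 5.9496 0.0000 0.0000
31.6695 11.1696 0.0000 0.0000 0.0000
40.2875 20.9694 0.0000 0.0000 0.0000 0.0000

Δt=0.34020  u=1.24159  d=0.80542  q=0.46334  discount=0.99254
step 5 (expiry): payoffs max(K−S,0) = 40.2875 20.9694 0.0000 0.0000 0.0000 0.0000
step 4: (k=4,j=0): S=44.2905, (K−S)⁺=31.6695, hold=31.1031 ⇒ V=31.6695 exercise | (k=4,j=1): S=68.2757, (K−S)⁺=7.6843, hold=11.1696 ⇒ V=11.1696 continue | (k=4,j=2): S=105.2500, (K−S)⁺=0.0000, hold=0.0000 ⇒ V=0.0000 continue | (k=4,j=3): S=162.2474, (K−S)⁺=0.0000, hold=0.0000 ⇒ V=0.0000 continue | (k=4,j=4): S=250.1113, (K−S)⁺=0.0000, hold=0.0000 ⇒ V=0.0000 continue  boundary S*=44.2905
step 3: (k=3,j=0): S=54.9906, (K−S)⁺=20.9694, hold=22.0058 ⇒ V=22.0058 continue | (k=3,j=1): S=84.7704, (K−S)⁺=0.0000, hold=5.9496 ⇒ V=5.9496 continue | (k=3,j=2): S=130.6772, (K−S)⁺=0.0000, hold=0.0000 ⇒ V=0.0000 continue | (k=3,j=3): S=201.4446, (K−S)⁺=0.0000, hold=0.0000 ⇒ V=0.0000 continue  boundary S*=-
step 2: (k=2,j=0): S=68.2757, (K−S)⁺=7.6843, hold=14.4578 ⇒ V=14.4578 continue | (k=2,j=1): S=105.2500, (K−S)⁺=0.0000, hold=3.1691 ⇒ V=3.1691 continue | (k=2,j=2): S=162.2474, (K−S)⁺=0.0000, hold=0.0000 ⇒ V=0.0000 continue  boundary S*=-
step 1: (k=1,j=0): S=84.7704, (K−S)⁺=0.0000, hold=9.1586 ⇒ V=9.1586 continue | (k=1,j=1): S=130.6772, (K−S)⁺=0.0000, hold=1.6881 ⇒ V=1.6881 continue  boundary S*=-
step 0: (k=0,j=0): S=105.2500, (K−S)⁺=0.0000, hold=5.6547 ⇒ V=5.6547 continue  boundary S*=-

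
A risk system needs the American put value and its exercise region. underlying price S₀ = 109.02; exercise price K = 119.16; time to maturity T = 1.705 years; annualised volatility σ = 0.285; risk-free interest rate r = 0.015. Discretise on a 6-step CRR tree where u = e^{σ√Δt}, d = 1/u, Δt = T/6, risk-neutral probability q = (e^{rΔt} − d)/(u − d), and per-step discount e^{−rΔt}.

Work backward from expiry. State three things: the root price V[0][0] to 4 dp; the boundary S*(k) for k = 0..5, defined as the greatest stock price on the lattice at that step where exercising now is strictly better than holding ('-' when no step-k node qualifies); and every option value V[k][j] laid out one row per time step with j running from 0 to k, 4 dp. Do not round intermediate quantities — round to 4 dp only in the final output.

price = 21.3373
boundary = - - - 69.1138 80.4535 93.6539
tree:
21.3373
29.4635 12.5865
39.2345 18.9758 5.6686
50.0462 27.6890 9.5578 1.4396
59.7877 38.7065 15.8137 2.7596 0.0000
68.1561 50.0462 25.5061 5.2898 0.0000 0.0000
75.3450 59.7877 38.7065 10.1400 0.0000 0.0000 0.0000

Δt=0.28417  u=1.16407  d=0.85905  q=0.47610  discount=0.99575
step 6 (expiry): payoffs max(K−S,0) = 75.3450 59.7877 38.7065 10.1400 0.0000 0.0000 0.0000
step 5: (k=5,j=0): S=51.0039, (K−S)⁺=68.1561, hold=67.6492 ⇒ V=68.1561 exercise | (k=5,j=1): S=69.1138, (K−S)⁺=50.0462, hold=49.5394 ⇒ V=50.0462 exercise | (k=5,j=2): S=93.6539, (K−S)⁺=25.5061, hold=24.9993 ⇒ V=25.5061 exercise | (k=5,j=3): S=126.9073, (K−S)⁺=0.0000, hold=5.2898 ⇒ V=5.2898 continue | (k=5,j=4): S=171.9680, (K−S)⁺=0.0000, hold=0.0000 ⇒ V=0.0000 continue | (k=5,j=5): S=233.0284, (K−S)⁺=0.0000, hold=0.0000 ⇒ V=0.0000 continue  boundary S*=93.6539
step 4: (k=4,j=0): S=59.3723, (K−S)⁺=59.7877, hold=59.2808 ⇒ V=59.7877 exercise | (k=4,j=1): S=80.4535, (K−S)⁺=38.7065, hold=38.1996 ⇒ V=38.7065 exercise | (k=4,j=2): S=109.0200, (K−S)⁺=10.1400, hold=15.8137 ⇒ V=15.8137 continue | (k=4,j=3): S=147.7295, (K−S)⁺=0.0000, hold=2.7596 ⇒ V=2.7596 continue | (k=4,j=4): S=200.1835, (K−S)⁺=0.0000, hold=0.0000 ⇒ V=0.0000 continue  boundary S*=80.4535
step 3: (k=3,j=0): S=69.1138, (K−S)⁺=50.0462, hold=49.5394 ⇒ V=50.0462 exercise | (k=3,j=1): S=93.6539, (K−S)⁺=25.5061, hold=27.6890 ⇒ V=27.6890 continue | (k=3,j=2): S=126.9073, (K−S)⁺=0.0000, hold=9.5578 ⇒ V=9.5578 continue | (k=3,j=3): S=171.9680, (K−S)⁺=0.0000, hold=1.4396 ⇒ V=1.4396 continue  boundary S*=69.1138
step 2: (k=2,j=0): S=80.4535, (K−S)⁺=38.7065, hold=39.2345 ⇒ V=39.2345 continue | (k=2,j=1): S=109.0200, (K−S)⁺=10.1400, hold=18.9758 ⇒ V=18.9758 continue | (k=2,j=2): S=147.7295, (K−S)⁺=0.0000, hold=5.6686 ⇒ V=5.6686 continue  boundary S*=-
step 1: (k=1,j=0): S=93.6539, (K−S)⁺=25.5061, hold=29.4635 ⇒ V=29.4635 continue | (k=1,j=1): S=126.9073, (K−S)⁺=0.0000, hold=12.5865 ⇒ V=12.5865 continue  boundary S*=-
step 0: (k=0,j=0): S=109.0200, (K−S)⁺=10.1400, hold=21.3373 ⇒ V=21.3373 continue  boundary S*=-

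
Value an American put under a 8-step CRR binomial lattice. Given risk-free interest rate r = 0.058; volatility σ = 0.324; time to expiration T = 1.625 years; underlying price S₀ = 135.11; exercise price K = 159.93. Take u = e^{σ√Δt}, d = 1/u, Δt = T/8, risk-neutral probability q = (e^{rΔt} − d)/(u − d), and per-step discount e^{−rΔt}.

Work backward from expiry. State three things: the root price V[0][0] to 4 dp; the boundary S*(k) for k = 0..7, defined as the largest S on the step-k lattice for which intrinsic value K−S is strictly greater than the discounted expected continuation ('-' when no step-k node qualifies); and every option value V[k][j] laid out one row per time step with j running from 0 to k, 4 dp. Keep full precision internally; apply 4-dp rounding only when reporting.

Δt=0.20312, u=1.15722, d=0.86414, q=0.50399, disc=e^(-rΔt)=0.98829
k=8 terminal: V=max(K-S,0) → 117.9207 103.6724 84.5916 59.0391 24.8200 0.0000 0.0000 0.0000 0.0000
k=7: j=0 S=48.6142 intr=111.3158 cont=109.4427 V=111.3158[EX]; j=1 S=65.1026 intr=94.8274 cont=92.9542 V=94.8274[EX]; j=2 S=87.1835 intr=72.7465 cont=70.8734 V=72.7465[EX]; j=3 S=116.7534 intr=43.1766 cont=41.3034 V=43.1766[EX]; j=4 S=156.3527 intr=3.5773 cont=12.1667 V=12.1667[hold]; j=5 S=209.3827 intr=0.0000 cont=0.0000 V=0.0000[hold]; j=6 S=280.3989 intr=0.0000 cont=0.0000 V=0.0000[hold]; j=7 S=375.5017 intr=0.0000 cont=0.0000 V=0.0000[hold]  S*(7)=116.7534
k=6: j=0 S=56.2576 intr=103.6724 cont=101.7993 V=103.6724[EX]; j=1 S=75.3384 intr=84.5916 cont=82.7185 V=84.5916[EX]; j=2 S=100.8909 intr=59.0391 cont=57.1660 V=59.0391[EX]; j=3 S=135.1100 intr=24.8200 cont=27.2252 V=27.2252[hold]; j=4 S=180.9352 intr=0.0000 cont=5.9641 V=5.9641[hold]; j=5 S=242.3029 intr=0.0000 cont=0.0000 V=0.0000[hold]; j=6 S=324.4846 intr=0.0000 cont=0.0000 V=0.0000[hold]  S*(6)=100.8909
k=5: j=0 S=65.1026 intr=94.8274 cont=92.9542 V=94.8274[EX]; j=1 S=87.1835 intr=72.7465 cont=70.8734 V=72.7465[EX]; j=2 S=116.7534 intr=43.1766 cont=42.5014 V=43.1766[EX]; j=3 S=156.3527 intr=3.5773 cont=16.3164 V=16.3164[hold]; j=4 S=209.3827 intr=0.0000 cont=2.9236 V=2.9236[hold]; j=5 S=280.3989 intr=0.0000 cont=0.0000 V=0.0000[hold]  S*(5)=116.7534
k=4: j=0 S=75.3384 intr=84.5916 cont=82.7185 V=84.5916[EX]; j=1 S=100.8909 intr=59.0391 cont=57.1660 V=59.0391[EX]; j=2 S=135.1100 intr=24.8200 cont=29.2921 V=29.2921[hold]; j=3 S=180.9352 intr=0.0000 cont=9.4544 V=9.4544[hold]; j=4 S=242.3029 intr=0.0000 cont=1.4331 V=1.4331[hold]  S*(4)=100.8909
k=3: j=0 S=87.1835 intr=72.7465 cont=70.8734 V=72.7465[EX]; j=1 S=116.7534 intr=43.1766 cont=43.5309 V=43.5309[hold]; j=2 S=156.3527 intr=3.5773 cont=19.0681 V=19.0681[hold]; j=3 S=209.3827 intr=0.0000 cont=5.3484 V=5.3484[hold]  S*(3)=87.1835
k=2: j=0 S=100.8909 intr=59.0391 cont=57.3425 V=59.0391[EX]; j=1 S=135.1100 intr=24.8200 cont=30.8364 V=30.8364[hold]; j=2 S=180.9352 intr=0.0000 cont=12.0111 V=12.0111[hold]  S*(2)=100.8909
k=1: j=0 S=116.7534 intr=43.1766 cont=44.3001 V=44.3001[hold]; j=1 S=156.3527 intr=3.5773 cont=21.0985 V=21.0985[hold]  S*(1)=-
k=0: j=0 S=135.1100 intr=24.8200 cont=32.2248 V=32.2248[hold]  S*(0)=-

price = 32.2248
boundary = - - 100.8909 87.1835 100.8909 116.7534 100.8909 116.7534
tree:
32.2248
44.3001 21.0985
59.0391 30.8364 12.0111
72.7465 43.5309 19.0681 5.3484
84.5916 59.0391 29.2921 9.4544 1.4331
94.8274 72.7465 43.1766 16.3164 2.9236 0.0000
103.6724 84.5916 59.0391 27.2252 5.9641 0.0000 0.0000
111.3158 94.8274 72.7465 43.1766 12.1667 0.0000 0.0000 0.0000
117.9207 103.6724 84.5916 59.0391 24.8200 0.0000 0.0000 0.0000 0.0000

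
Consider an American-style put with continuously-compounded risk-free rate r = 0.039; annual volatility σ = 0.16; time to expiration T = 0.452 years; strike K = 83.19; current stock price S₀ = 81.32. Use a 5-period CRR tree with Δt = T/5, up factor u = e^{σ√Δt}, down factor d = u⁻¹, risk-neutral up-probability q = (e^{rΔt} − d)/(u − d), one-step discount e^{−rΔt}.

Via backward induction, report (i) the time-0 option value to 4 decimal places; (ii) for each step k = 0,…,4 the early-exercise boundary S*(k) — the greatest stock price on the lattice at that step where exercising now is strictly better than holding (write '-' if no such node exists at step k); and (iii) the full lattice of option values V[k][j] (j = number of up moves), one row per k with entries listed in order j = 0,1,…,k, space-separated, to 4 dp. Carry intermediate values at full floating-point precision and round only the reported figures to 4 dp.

price = 3.9560
boundary = - - 73.8606 70.3915 73.8606
tree:
3.9560
6.2111 1.9397
9.3294 3.4278 0.6046
12.7985 5.8279 1.2764 0.0000
16.1046 9.3294 2.6948 0.0000 0.0000
19.2555 12.7985 5.6894 0.0000 0.0000 0.0000

Δt=0.09040, u=1.04928, d=0.95303, q=0.52467, disc=e^(-rΔt)=0.99648
k=5 terminal: V=max(K-S,0) → 19.2555 12.7985 5.6894 0.0000 0.0000 0.0000
k=4: j=0 S=67.0854 intr=16.1046 cont=15.8119 V=16.1046[EX]; j=1 S=73.8606 intr=9.3294 cont=9.0367 V=9.3294[EX]; j=2 S=81.3200 intr=1.8700 cont=2.6948 V=2.6948[hold]; j=3 S=89.5328 intr=0.0000 cont=0.0000 V=0.0000[hold]; j=4 S=98.5750 intr=0.0000 cont=0.0000 V=0.0000[hold]  S*(4)=73.8606
k=3: j=0 S=70.3915 intr=12.7985 cont=12.5057 V=12.7985[EX]; j=1 S=77.5006 intr=5.6894 cont=5.8279 V=5.8279[hold]; j=2 S=85.3276 intr=0.0000 cont=1.2764 V=1.2764[hold]; j=3 S=93.9452 intr=0.0000 cont=0.0000 V=0.0000[hold]  S*(3)=70.3915
k=2: j=0 S=73.8606 intr=9.3294 cont=9.1091 V=9.3294[EX]; j=1 S=81.3200 intr=1.8700 cont=3.4278 V=3.4278[hold]; j=2 S=89.5328 intr=0.0000 cont=0.6046 V=0.6046[hold]  S*(2)=73.8606
k=1: j=0 S=77.5006 intr=5.6894 cont=6.2111 V=6.2111[hold]; j=1 S=85.3276 intr=0.0000 cont=1.9397 V=1.9397[hold]  S*(1)=-
k=0: j=0 S=81.3200 intr=1.8700 cont=3.9560 V=3.9560[hold]  S*(0)=-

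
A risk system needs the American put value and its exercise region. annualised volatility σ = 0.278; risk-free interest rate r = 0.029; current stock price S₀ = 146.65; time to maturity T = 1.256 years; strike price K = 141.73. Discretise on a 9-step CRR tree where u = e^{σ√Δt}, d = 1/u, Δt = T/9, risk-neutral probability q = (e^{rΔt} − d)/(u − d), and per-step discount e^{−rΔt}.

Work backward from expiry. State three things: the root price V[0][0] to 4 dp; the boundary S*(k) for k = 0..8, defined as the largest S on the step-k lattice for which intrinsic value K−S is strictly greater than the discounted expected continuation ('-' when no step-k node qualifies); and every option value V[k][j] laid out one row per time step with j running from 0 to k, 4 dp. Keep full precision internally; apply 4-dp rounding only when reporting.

Δt=0.13956, u=1.10944, d=0.90136, q=0.49355, disc=e^(-rΔt)=0.99596
k=9 terminal: V=max(K-S,0) → 84.1386 70.8436 54.4794 34.3375 9.5459 0.0000 0.0000 0.0000 0.0000 0.0000
k=8: j=0 S=63.8940 intr=77.8360 cont=77.2635 V=77.8360[EX]; j=1 S=78.6440 intr=63.0860 cont=62.5135 V=63.0860[EX]; j=2 S=96.7991 intr=44.9309 cont=44.3585 V=44.9309[EX]; j=3 S=119.1452 intr=22.5848 cont=22.0123 V=22.5848[EX]; j=4 S=146.6500 intr=0.0000 cont=4.8150 V=4.8150[hold]; j=5 S=180.5043 intr=0.0000 cont=0.0000 V=0.0000[hold]; j=6 S=222.1738 intr=0.0000 cont=0.0000 V=0.0000[hold]; j=7 S=273.4629 intr=0.0000 cont=0.0000 V=0.0000[hold]; j=8 S=336.5920 intr=0.0000 cont=0.0000 V=0.0000[hold]  S*(8)=119.1452
k=7: j=0 S=70.8864 intr=70.8436 cont=70.2711 V=70.8436[EX]; j=1 S=87.2506 intr=54.4794 cont=53.9069 V=54.4794[EX]; j=2 S=107.3925 intr=34.3375 cont=33.7651 V=34.3375[EX]; j=3 S=132.1841 intr=9.5459 cont=13.7587 V=13.7587[hold]; j=4 S=162.6990 intr=0.0000 cont=2.4287 V=2.4287[hold]; j=5 S=200.2582 intr=0.0000 cont=0.0000 V=0.0000[hold]; j=6 S=246.4879 intr=0.0000 cont=0.0000 V=0.0000[hold]; j=7 S=303.3899 intr=0.0000 cont=0.0000 V=0.0000[hold]  S*(7)=107.3925
k=6: j=0 S=78.6440 intr=63.0860 cont=62.5135 V=63.0860[EX]; j=1 S=96.7991 intr=44.9309 cont=44.3585 V=44.9309[EX]; j=2 S=119.1452 intr=22.5848 cont=24.0832 V=24.0832[hold]; j=3 S=146.6500 intr=0.0000 cont=8.1338 V=8.1338[hold]; j=4 S=180.5043 intr=0.0000 cont=1.2250 V=1.2250[hold]; j=5 S=222.1738 intr=0.0000 cont=0.0000 V=0.0000[hold]; j=6 S=273.4629 intr=0.0000 cont=0.0000 V=0.0000[hold]  S*(6)=96.7991
k=5: j=0 S=87.2506 intr=54.4794 cont=53.9069 V=54.4794[EX]; j=1 S=107.3925 intr=34.3375 cont=34.5016 V=34.5016[hold]; j=2 S=132.1841 intr=9.5459 cont=16.1459 V=16.1459[hold]; j=3 S=162.6990 intr=0.0000 cont=4.7049 V=4.7049[hold]; j=4 S=200.2582 intr=0.0000 cont=0.6179 V=0.6179[hold]; j=5 S=246.4879 intr=0.0000 cont=0.0000 V=0.0000[hold]  S*(5)=87.2506
k=4: j=0 S=96.7991 intr=44.9309 cont=44.4392 V=44.9309[EX]; j=1 S=119.1452 intr=22.5848 cont=25.3394 V=25.3394[hold]; j=2 S=146.6500 intr=0.0000 cont=10.4568 V=10.4568[hold]; j=3 S=180.5043 intr=0.0000 cont=2.6769 V=2.6769[hold]; j=4 S=222.1738 intr=0.0000 cont=0.3117 V=0.3117[hold]  S*(4)=96.7991
k=3: j=0 S=107.3925 intr=34.3375 cont=35.1191 V=35.1191[hold]; j=1 S=132.1841 intr=9.5459 cont=17.9214 V=17.9214[hold]; j=2 S=162.6990 intr=0.0000 cont=6.5903 V=6.5903[hold]; j=3 S=200.2582 intr=0.0000 cont=1.5035 V=1.5035[hold]  S*(3)=-
k=2: j=0 S=119.1452 intr=22.5848 cont=26.5237 V=26.5237[hold]; j=1 S=146.6500 intr=0.0000 cont=12.2792 V=12.2792[hold]; j=2 S=180.5043 intr=0.0000 cont=4.0632 V=4.0632[hold]  S*(2)=-
k=1: j=0 S=132.1841 intr=9.5459 cont=19.4146 V=19.4146[hold]; j=1 S=162.6990 intr=0.0000 cont=8.1910 V=8.1910[hold]  S*(1)=-
k=0: j=0 S=146.6500 intr=0.0000 cont=13.8191 V=13.8191[hold]  S*(0)=-

price = 13.8191
boundary = - - - - 96.7991 87.2506 96.7991 107.3925 119.1452
tree:
13.8191
19.4146 8.1910
26.5237 12.2792 4.0632
35.1191 17.9214 6.5903 1.5035
44.9309 25.3394 10.4568 2.6769 0.3117
54.4794 34.5016 16.1459 4.7049 0.6179 0.0000
63.0860 44.9309 24.0832 8.1338 1.2250 0.0000 0.0000
70.8436 54.4794 34.3375 13.7587 2.4287 0.0000 0.0000 0.0000
77.8360 63.0860 44.9309 22.5848 4.8150 0.0000 0.0000 0.0000 0.0000
84.1386 70.8436 54.4794 34.3375 9.5459 0.0000 0.0000 0.0000 0.0000 0.0000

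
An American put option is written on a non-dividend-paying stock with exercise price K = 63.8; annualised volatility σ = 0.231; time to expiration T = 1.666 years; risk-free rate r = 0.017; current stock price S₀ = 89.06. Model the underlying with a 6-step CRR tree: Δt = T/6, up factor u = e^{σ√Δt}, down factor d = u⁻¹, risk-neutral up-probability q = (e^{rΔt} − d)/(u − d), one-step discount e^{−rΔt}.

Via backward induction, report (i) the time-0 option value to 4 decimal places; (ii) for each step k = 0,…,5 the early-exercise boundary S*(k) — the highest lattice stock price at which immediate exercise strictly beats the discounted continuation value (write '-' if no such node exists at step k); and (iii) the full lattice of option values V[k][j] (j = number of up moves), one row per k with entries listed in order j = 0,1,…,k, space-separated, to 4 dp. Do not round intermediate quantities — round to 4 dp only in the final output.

params: Δt=0.27767 u=1.12944 d=0.88539 q=0.48899 e^(-rΔt)=0.99529
t_6 payoffs: 20.8958 9.0697 0.0000 0.0000 0.0000 0.0000 0.0000
t_5: node(5,0) S=48.4578 payoff=15.3422 vs cont=15.0417 → 15.3422 [stop]  node(5,1) S=61.8146 payoff=1.9854 vs cont=4.6129 → 4.6129 [wait]  node(5,2) S=78.8531 payoff=0.0000 vs cont=0.0000 → 0.0000 [wait]  node(5,3) S=100.5881 payoff=0.0000 vs cont=0.0000 → 0.0000 [wait]  node(5,4) S=128.3140 payoff=0.0000 vs cont=0.0000 → 0.0000 [wait]  node(5,5) S=163.6822 payoff=0.0000 vs cont=0.0000 → 0.0000 [wait]  ⇒ S*(5)=48.4578
t_4: node(4,0) S=54.7303 payoff=9.0697 vs cont=10.0481 → 10.0481 [wait]  node(4,1) S=69.8160 payoff=0.0000 vs cont=2.3461 → 2.3461 [wait]  node(4,2) S=89.0600 payoff=0.0000 vs cont=0.0000 → 0.0000 [wait]  node(4,3) S=113.6083 payoff=0.0000 vs cont=0.0000 → 0.0000 [wait]  node(4,4) S=144.9232 payoff=0.0000 vs cont=0.0000 → 0.0000 [wait]  ⇒ S*(4)=-
t_3: node(3,0) S=61.8146 payoff=1.9854 vs cont=6.2523 → 6.2523 [wait]  node(3,1) S=78.8531 payoff=0.0000 vs cont=1.1932 → 1.1932 [wait]  node(3,2) S=100.5881 payoff=0.0000 vs cont=0.0000 → 0.0000 [wait]  node(3,3) S=128.3140 payoff=0.0000 vs cont=0.0000 → 0.0000 [wait]  ⇒ S*(3)=-
t_2: node(2,0) S=69.8160 payoff=0.0000 vs cont=3.7606 → 3.7606 [wait]  node(2,1) S=89.0600 payoff=0.0000 vs cont=0.6069 → 0.6069 [wait]  node(2,2) S=113.6083 payoff=0.0000 vs cont=0.0000 → 0.0000 [wait]  ⇒ S*(2)=-
t_1: node(1,0) S=78.8531 payoff=0.0000 vs cont=2.2080 → 2.2080 [wait]  node(1,1) S=100.5881 payoff=0.0000 vs cont=0.3087 → 0.3087 [wait]  ⇒ S*(1)=-
t_0: node(0,0) S=89.0600 payoff=0.0000 vs cont=1.2732 → 1.2732 [wait]  ⇒ S*(0)=-

price = 1.2732
boundary = - - - - - 48.4578
tree:
1.2732
2.2080 0.3087
3.7606 0.6069 0.0000
6.2523 1.1932 0.0000 0.0000
10.0481 2.3461 0.0000 0.0000 0.0000
15.3422 4.6129 0.0000 0.0000 0.0000 0.0000
20.8958 9.0697 0.0000 0.0000 0.0000 0.0000 0.0000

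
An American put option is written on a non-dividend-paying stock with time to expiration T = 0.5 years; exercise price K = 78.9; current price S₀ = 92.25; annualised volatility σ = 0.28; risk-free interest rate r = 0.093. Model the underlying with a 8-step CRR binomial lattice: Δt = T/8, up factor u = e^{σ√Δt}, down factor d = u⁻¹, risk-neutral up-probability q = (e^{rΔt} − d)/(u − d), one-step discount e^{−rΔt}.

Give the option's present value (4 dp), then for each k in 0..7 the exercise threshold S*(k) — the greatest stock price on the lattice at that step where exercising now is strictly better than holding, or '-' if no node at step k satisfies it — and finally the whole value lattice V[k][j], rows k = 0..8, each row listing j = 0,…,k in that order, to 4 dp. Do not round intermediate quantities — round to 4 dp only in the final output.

Δt=0.06250, u=1.07251, d=0.93239, q=0.52411, disc=e^(-rΔt)=0.99420
k=8 terminal: V=max(K-S,0) → 26.2060 18.2874 9.1789 0.0000 0.0000 0.0000 0.0000 0.0000 0.0000
k=7: j=0 S=56.5148 intr=22.3852 cont=21.9279 V=22.3852[EX]; j=1 S=65.0075 intr=13.8925 cont=13.4352 V=13.8925[EX]; j=2 S=74.7764 intr=4.1236 cont=4.3428 V=4.3428[hold]; j=3 S=86.0133 intr=0.0000 cont=0.0000 V=0.0000[hold]; j=4 S=98.9389 intr=0.0000 cont=0.0000 V=0.0000[hold]; j=5 S=113.8068 intr=0.0000 cont=0.0000 V=0.0000[hold]; j=6 S=130.9090 intr=0.0000 cont=0.0000 V=0.0000[hold]; j=7 S=150.5812 intr=0.0000 cont=0.0000 V=0.0000[hold]  S*(7)=65.0075
k=6: j=0 S=60.6126 intr=18.2874 cont=17.8302 V=18.2874[EX]; j=1 S=69.7211 intr=9.1789 cont=8.8359 V=9.1789[EX]; j=2 S=80.1983 intr=0.0000 cont=2.0547 V=2.0547[hold]; j=3 S=92.2500 intr=0.0000 cont=0.0000 V=0.0000[hold]; j=4 S=106.1128 intr=0.0000 cont=0.0000 V=0.0000[hold]; j=5 S=122.0587 intr=0.0000 cont=0.0000 V=0.0000[hold]; j=6 S=140.4010 intr=0.0000 cont=0.0000 V=0.0000[hold]  S*(6)=69.7211
k=5: j=0 S=65.0075 intr=13.8925 cont=13.4352 V=13.8925[EX]; j=1 S=74.7764 intr=4.1236 cont=5.4135 V=5.4135[hold]; j=2 S=86.0133 intr=0.0000 cont=0.9722 V=0.9722[hold]; j=3 S=98.9389 intr=0.0000 cont=0.0000 V=0.0000[hold]; j=4 S=113.8068 intr=0.0000 cont=0.0000 V=0.0000[hold]; j=5 S=130.9090 intr=0.0000 cont=0.0000 V=0.0000[hold]  S*(5)=65.0075
k=4: j=0 S=69.7211 intr=9.1789 cont=9.3938 V=9.3938[hold]; j=1 S=80.1983 intr=0.0000 cont=3.0679 V=3.0679[hold]; j=2 S=92.2500 intr=0.0000 cont=0.4600 V=0.4600[hold]; j=3 S=106.1128 intr=0.0000 cont=0.0000 V=0.0000[hold]; j=4 S=122.0587 intr=0.0000 cont=0.0000 V=0.0000[hold]  S*(4)=-
k=3: j=0 S=74.7764 intr=4.1236 cont=6.0431 V=6.0431[hold]; j=1 S=86.0133 intr=0.0000 cont=1.6912 V=1.6912[hold]; j=2 S=98.9389 intr=0.0000 cont=0.2176 V=0.2176[hold]; j=3 S=113.8068 intr=0.0000 cont=0.0000 V=0.0000[hold]  S*(3)=-
k=2: j=0 S=80.1983 intr=0.0000 cont=3.7404 V=3.7404[hold]; j=1 S=92.2500 intr=0.0000 cont=0.9135 V=0.9135[hold]; j=2 S=106.1128 intr=0.0000 cont=0.1030 V=0.1030[hold]  S*(2)=-
k=1: j=0 S=86.0133 intr=0.0000 cont=2.2457 V=2.2457[hold]; j=1 S=98.9389 intr=0.0000 cont=0.4859 V=0.4859[hold]  S*(1)=-
k=0: j=0 S=92.2500 intr=0.0000 cont=1.3157 V=1.3157[hold]  S*(0)=-

price = 1.3157
boundary = - - - - - 65.0075 69.7211 65.0075
tree:
1.3157
2.2457 0.4859
3.7404 0.9135 0.1030
6.0431 1.6912 0.2176 0.0000
9.3938 3.0679 0.4600 0.0000 0.0000
13.8925 5.4135 0.9722 0.0000 0.0000 0.0000
18.2874 9.1789 2.0547 0.0000 0.0000 0.0000 0.0000
22.3852 13.8925 4.3428 0.0000 0.0000 0.0000 0.0000 0.0000
26.2060 18.2874 9.1789 0.0000 0.0000 0.0000 0.0000 0.0000 0.0000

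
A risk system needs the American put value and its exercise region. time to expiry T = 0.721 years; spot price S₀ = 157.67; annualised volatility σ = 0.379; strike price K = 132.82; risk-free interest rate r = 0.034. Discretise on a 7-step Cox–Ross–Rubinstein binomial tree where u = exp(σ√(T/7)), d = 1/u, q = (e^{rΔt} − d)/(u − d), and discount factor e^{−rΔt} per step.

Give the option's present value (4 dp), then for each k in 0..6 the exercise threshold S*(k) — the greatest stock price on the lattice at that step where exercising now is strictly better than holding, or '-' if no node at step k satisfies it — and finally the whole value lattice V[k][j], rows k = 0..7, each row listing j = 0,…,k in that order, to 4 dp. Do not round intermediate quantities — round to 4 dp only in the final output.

Δt=0.10300  u=1.12934  d=0.88547  q=0.48401  discount=0.99650
step 7 (expiry): payoffs max(K−S,0) = 65.5267 46.9933 23.3555 0.0000 0.0000 0.0000 0.0000 0.0000
step 6: (k=6,j=0): S=75.9971, (K−S)⁺=56.8229, hold=56.3586 ⇒ V=56.8229 exercise | (k=6,j=1): S=96.9277, (K−S)⁺=35.8923, hold=35.4280 ⇒ V=35.8923 exercise | (k=6,j=2): S=123.6228, (K−S)⁺=9.1972, hold=12.0090 ⇒ V=12.0090 continue | (k=6,j=3): S=157.6700, (K−S)⁺=0.0000, hold=0.0000 ⇒ V=0.0000 continue | (k=6,j=4): S=201.0943, (K−S)⁺=0.0000, hold=0.0000 ⇒ V=0.0000 continue | (k=6,j=5): S=256.4781, (K−S)⁺=0.0000, hold=0.0000 ⇒ V=0.0000 continue | (k=6,j=6): S=327.1154, (K−S)⁺=0.0000, hold=0.0000 ⇒ V=0.0000 continue  boundary S*=96.9277
step 5: (k=5,j=0): S=85.8267, (K−S)⁺=46.9933, hold=46.5290 ⇒ V=46.9933 exercise | (k=5,j=1): S=109.4645, (K−S)⁺=23.3555, hold=24.2474 ⇒ V=24.2474 continue | (k=5,j=2): S=139.6123, (K−S)⁺=0.0000, hold=6.1748 ⇒ V=6.1748 continue | (k=5,j=3): S=178.0633, (K−S)⁺=0.0000, hold=0.0000 ⇒ V=0.0000 continue | (k=5,j=4): S=227.1041, (K−S)⁺=0.0000, hold=0.0000 ⇒ V=0.0000 continue | (k=5,j=5): S=289.6514, (K−S)⁺=0.0000, hold=0.0000 ⇒ V=0.0000 continue  boundary S*=85.8267
step 4: (k=4,j=0): S=96.9277, (K−S)⁺=35.8923, hold=35.8582 ⇒ V=35.8923 exercise | (k=4,j=1): S=123.6228, (K−S)⁺=9.1972, hold=15.4458 ⇒ V=15.4458 continue | (k=4,j=2): S=157.6700, (K−S)⁺=0.0000, hold=3.1750 ⇒ V=3.1750 continue | (k=4,j=3): S=201.0943, (K−S)⁺=0.0000, hold=0.0000 ⇒ V=0.0000 continue | (k=4,j=4): S=256.4781, (K−S)⁺=0.0000, hold=0.0000 ⇒ V=0.0000 continue  boundary S*=96.9277
step 3: (k=3,j=0): S=109.4645, (K−S)⁺=23.3555, hold=25.9051 ⇒ V=25.9051 continue | (k=3,j=1): S=139.6123, (K−S)⁺=0.0000, hold=9.4733 ⇒ V=9.4733 continue | (k=3,j=2): S=178.0633, (K−S)⁺=0.0000, hold=1.6325 ⇒ V=1.6325 continue | (k=3,j=3): S=227.1041, (K−S)⁺=0.0000, hold=0.0000 ⇒ V=0.0000 continue  boundary S*=-
step 2: (k=2,j=0): S=123.6228, (K−S)⁺=9.1972, hold=17.8891 ⇒ V=17.8891 continue | (k=2,j=1): S=157.6700, (K−S)⁺=0.0000, hold=5.6584 ⇒ V=5.6584 continue | (k=2,j=2): S=201.0943, (K−S)⁺=0.0000, hold=0.8394 ⇒ V=0.8394 continue  boundary S*=-
step 1: (k=1,j=0): S=139.6123, (K−S)⁺=0.0000, hold=11.9274 ⇒ V=11.9274 continue | (k=1,j=1): S=178.0633, (K−S)⁺=0.0000, hold=3.3143 ⇒ V=3.3143 continue  boundary S*=-
step 0: (k=0,j=0): S=157.6700, (K−S)⁺=0.0000, hold=7.7314 ⇒ V=7.7314 continue  boundary S*=-

price = 7.7314
boundary = - - - - 96.9277 85.8267 96.9277
tree:
7.7314
11.9274 3.3143
17.8891 5.6584 0.8394
25.9051 9.4733 1.6325 0.0000
35.8923 15.4458 3.1750 0.0000 0.0000
46.9933 24.2474 6.1748 0.0000 0.0000 0.0000
56.8229 35.8923 12.0090 0.0000 0.0000 0.0000 0.0000
65.5267 46.9933 23.3555 0.0000 0.0000 0.0000 0.0000 0.0000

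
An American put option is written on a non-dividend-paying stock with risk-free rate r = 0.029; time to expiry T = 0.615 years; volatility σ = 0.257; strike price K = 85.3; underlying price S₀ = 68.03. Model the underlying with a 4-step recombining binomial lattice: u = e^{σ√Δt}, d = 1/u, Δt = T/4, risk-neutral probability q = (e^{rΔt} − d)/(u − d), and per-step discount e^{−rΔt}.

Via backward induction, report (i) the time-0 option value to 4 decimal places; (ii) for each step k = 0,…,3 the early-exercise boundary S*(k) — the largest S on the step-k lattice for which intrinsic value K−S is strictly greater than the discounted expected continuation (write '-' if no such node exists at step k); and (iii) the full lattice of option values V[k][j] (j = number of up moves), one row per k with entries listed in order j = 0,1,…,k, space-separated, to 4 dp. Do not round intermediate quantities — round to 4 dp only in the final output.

price = 17.5527
boundary = - 61.5086 68.0300 75.2429
tree:
17.5527
23.7914 11.3956
29.6877 17.2700 5.5519
35.0188 23.7914 10.0571 1.0414
39.8388 29.6877 17.2700 2.0795 0.0000

Δt=0.15375, u=1.10602, d=0.90414, q=0.49696, disc=e^(-rΔt)=0.99555
k=4 terminal: V=max(K-S,0) → 39.8388 29.6877 17.2700 2.0795 0.0000
k=3: j=0 S=50.2812 intr=35.0188 cont=34.6393 V=35.0188[EX]; j=1 S=61.5086 intr=23.7914 cont=23.4119 V=23.7914[EX]; j=2 S=75.2429 intr=10.0571 cont=9.6777 V=10.0571[EX]; j=3 S=92.0439 intr=0.0000 cont=1.0414 V=1.0414[hold]  S*(3)=75.2429
k=2: j=0 S=55.6123 intr=29.6877 cont=29.3082 V=29.6877[EX]; j=1 S=68.0300 intr=17.2700 cont=16.8905 V=17.2700[EX]; j=2 S=83.2205 intr=2.0795 cont=5.5519 V=5.5519[hold]  S*(2)=68.0300
k=1: j=0 S=61.5086 intr=23.7914 cont=23.4119 V=23.7914[EX]; j=1 S=75.2429 intr=10.0571 cont=11.3956 V=11.3956[hold]  S*(1)=61.5086
k=0: j=0 S=68.0300 intr=17.2700 cont=17.5527 V=17.5527[hold]  S*(0)=-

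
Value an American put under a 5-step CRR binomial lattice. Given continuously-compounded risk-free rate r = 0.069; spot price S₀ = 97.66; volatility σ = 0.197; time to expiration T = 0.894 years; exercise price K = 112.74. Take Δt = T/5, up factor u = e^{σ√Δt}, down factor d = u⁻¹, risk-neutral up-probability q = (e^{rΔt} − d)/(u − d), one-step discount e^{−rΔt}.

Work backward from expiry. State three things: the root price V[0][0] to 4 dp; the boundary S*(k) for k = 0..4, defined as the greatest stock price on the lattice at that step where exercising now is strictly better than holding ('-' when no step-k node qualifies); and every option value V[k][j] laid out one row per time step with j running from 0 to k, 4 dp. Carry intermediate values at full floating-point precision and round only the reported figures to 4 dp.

params: Δt=0.17880 u=1.08687 d=0.92007 q=0.55361 e^(-rΔt)=0.98774
t_5 payoffs: 48.3481 36.6749 22.8856 6.5964 0.0000 0.0000
t_4: node(4,0) S=69.9855 payoff=42.7545 vs cont=41.3721 → 42.7545 [stop]  node(4,1) S=82.6728 payoff=30.0672 vs cont=28.6849 → 30.0672 [stop]  node(4,2) S=97.6600 payoff=15.0800 vs cont=13.6976 → 15.0800 [stop]  node(4,3) S=115.3642 payoff=0.0000 vs cont=2.9084 → 2.9084 [wait]  node(4,4) S=136.2779 payoff=0.0000 vs cont=0.0000 → 0.0000 [wait]  ⇒ S*(4)=97.6600
t_3: node(3,0) S=76.0651 payoff=36.6749 vs cont=35.2926 → 36.6749 [stop]  node(3,1) S=89.8544 payoff=22.8856 vs cont=21.5032 → 22.8856 [stop]  node(3,2) S=106.1436 payoff=6.5964 vs cont=8.2394 → 8.2394 [wait]  node(3,3) S=125.3857 payoff=0.0000 vs cont=1.2824 → 1.2824 [wait]  ⇒ S*(3)=89.8544
t_2: node(2,0) S=82.6728 payoff=30.0672 vs cont=28.6849 → 30.0672 [stop]  node(2,1) S=97.6600 payoff=15.0800 vs cont=14.5961 → 15.0800 [stop]  node(2,2) S=115.3642 payoff=0.0000 vs cont=4.3341 → 4.3341 [wait]  ⇒ S*(2)=97.6600
t_1: node(1,0) S=89.8544 payoff=22.8856 vs cont=21.5032 → 22.8856 [stop]  node(1,1) S=106.1436 payoff=6.5964 vs cont=9.0190 → 9.0190 [wait]  ⇒ S*(1)=89.8544
t_0: node(0,0) S=97.6600 payoff=15.0800 vs cont=15.0224 → 15.0800 [stop]  ⇒ S*(0)=97.6600

price = 15.0800
boundary = 97.6600 89.8544 97.6600 89.8544 97.6600
tree:
15.0800
22.8856 9.0190
30.0672 15.0800 4.3341
36.6749 22.8856 8.2394 1.2824
42.7545 30.0672 15.0800 2.9084 0.0000
48.3481 36.6749 22.8856 6.5964 0.0000 0.0000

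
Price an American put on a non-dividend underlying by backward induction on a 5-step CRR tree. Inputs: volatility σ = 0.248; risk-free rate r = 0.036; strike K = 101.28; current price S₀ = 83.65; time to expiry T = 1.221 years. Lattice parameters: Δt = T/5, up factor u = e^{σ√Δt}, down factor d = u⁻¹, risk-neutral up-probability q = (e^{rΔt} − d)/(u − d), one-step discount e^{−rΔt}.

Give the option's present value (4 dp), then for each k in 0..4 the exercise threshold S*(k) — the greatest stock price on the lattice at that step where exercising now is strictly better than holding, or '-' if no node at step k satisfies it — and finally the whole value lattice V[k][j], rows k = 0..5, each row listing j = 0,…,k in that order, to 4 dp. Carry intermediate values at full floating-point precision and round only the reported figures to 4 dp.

Δt=0.24420  u=1.13038  d=0.88466  q=0.50533  discount=0.99125
step 5 (expiry): payoffs max(K−S,0) = 55.9542 43.3647 27.2783 6.7238 0.0000 0.0000
step 4: (k=4,j=0): S=51.2353, (K−S)⁺=50.0447, hold=49.1582 ⇒ V=50.0447 exercise | (k=4,j=1): S=65.4663, (K−S)⁺=35.8137, hold=34.9273 ⇒ V=35.8137 exercise | (k=4,j=2): S=83.6500, (K−S)⁺=17.6300, hold=16.7435 ⇒ V=17.6300 exercise | (k=4,j=3): S=106.8844, (K−S)⁺=0.0000, hold=3.2969 ⇒ V=3.2969 continue | (k=4,j=4): S=136.5723, (K−S)⁺=0.0000, hold=0.0000 ⇒ V=0.0000 continue  boundary S*=83.6500
step 3: (k=3,j=0): S=57.9153, (K−S)⁺=43.3647, hold=42.4782 ⇒ V=43.3647 exercise | (k=3,j=1): S=74.0017, (K−S)⁺=27.2783, hold=26.3918 ⇒ V=27.2783 exercise | (k=3,j=2): S=94.5562, (K−S)⁺=6.7238, hold=10.2961 ⇒ V=10.2961 continue | (k=3,j=3): S=120.8199, (K−S)⁺=0.0000, hold=1.6166 ⇒ V=1.6166 continue  boundary S*=74.0017
step 2: (k=2,j=0): S=65.4663, (K−S)⁺=35.8137, hold=34.9273 ⇒ V=35.8137 exercise | (k=2,j=1): S=83.6500, (K−S)⁺=17.6300, hold=18.5329 ⇒ V=18.5329 continue | (k=2,j=2): S=106.8844, (K−S)⁺=0.0000, hold=5.8583 ⇒ V=5.8583 continue  boundary S*=65.4663
step 1: (k=1,j=0): S=74.0017, (K−S)⁺=27.2783, hold=26.8441 ⇒ V=27.2783 exercise | (k=1,j=1): S=94.5562, (K−S)⁺=6.7238, hold=12.0218 ⇒ V=12.0218 continue  boundary S*=74.0017
step 0: (k=0,j=0): S=83.6500, (K−S)⁺=17.6300, hold=19.3974 ⇒ V=19.3974 continue  boundary S*=-

price = 19.3974
boundary = - 74.0017 65.4663 74.0017 83.6500
tree:
19.3974
27.2783 12.0218
35.8137 18.5329 5.8583
43.3647 27.2783 10.2961 1.6166
50.0447 35.8137 17.6300 3.2969 0.0000
55.9542 43.3647 27.2783 6.7238 0.0000 0.0000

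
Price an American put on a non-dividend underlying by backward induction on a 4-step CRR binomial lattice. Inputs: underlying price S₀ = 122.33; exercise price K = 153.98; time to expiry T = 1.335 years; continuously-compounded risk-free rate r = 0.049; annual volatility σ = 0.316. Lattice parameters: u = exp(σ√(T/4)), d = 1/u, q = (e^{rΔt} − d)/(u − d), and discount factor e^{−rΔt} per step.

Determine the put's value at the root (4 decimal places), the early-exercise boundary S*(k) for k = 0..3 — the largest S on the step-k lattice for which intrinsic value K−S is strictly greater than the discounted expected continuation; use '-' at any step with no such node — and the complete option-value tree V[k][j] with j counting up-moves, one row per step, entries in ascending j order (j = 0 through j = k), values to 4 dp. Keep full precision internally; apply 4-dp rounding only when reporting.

price = 35.5492
boundary = - 101.9177 84.9115 101.9177
tree:
35.5492
52.0623 20.1699
69.0685 33.2977 7.6764
83.2371 52.0623 15.5871 0.0000
95.0414 69.0685 31.6500 0.0000 0.0000

params: Δt=0.33375 u=1.20028 d=0.83314 q=0.49940 e^(-rΔt)=0.98378
t_4 payoffs: 95.0414 69.0685 31.6500 0.0000 0.0000
t_3: node(3,0) S=70.7429 payoff=83.2371 vs cont=80.7394 → 83.2371 [stop]  node(3,1) S=101.9177 payoff=52.0623 vs cont=49.5646 → 52.0623 [stop]  node(3,2) S=146.8305 payoff=7.1495 vs cont=15.5871 → 15.5871 [wait]  node(3,3) S=211.5354 payoff=0.0000 vs cont=0.0000 → 0.0000 [wait]  ⇒ S*(3)=101.9177
t_2: node(2,0) S=84.9115 payoff=69.0685 vs cont=66.5709 → 69.0685 [stop]  node(2,1) S=122.3300 payoff=31.6500 vs cont=33.2977 → 33.2977 [wait]  node(2,2) S=176.2381 payoff=0.0000 vs cont=7.6764 → 7.6764 [wait]  ⇒ S*(2)=84.9115
t_1: node(1,0) S=101.9177 payoff=52.0623 vs cont=50.3741 → 52.0623 [stop]  node(1,1) S=146.8305 payoff=7.1495 vs cont=20.1699 → 20.1699 [wait]  ⇒ S*(1)=101.9177
t_0: node(0,0) S=122.3300 payoff=31.6500 vs cont=35.5492 → 35.5492 [wait]  ⇒ S*(0)=-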